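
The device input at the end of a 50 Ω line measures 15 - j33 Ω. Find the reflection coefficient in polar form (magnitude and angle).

Γ ≈ 0.66 ∠ -110°

Γ = (Z_L − Z_0)/(Z_L + Z_0) = (-35 − j33)/(65 − j33)
|Γ| = 48.1/72.9 = 0.66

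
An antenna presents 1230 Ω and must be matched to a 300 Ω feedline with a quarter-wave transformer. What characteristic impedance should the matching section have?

Z_qwt ≈ 607 Ω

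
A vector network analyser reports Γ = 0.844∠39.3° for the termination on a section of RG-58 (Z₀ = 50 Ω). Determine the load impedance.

Z_L = Z_0·(1 + Γ)/(1 − Γ) = 50·(1.65 + j0.535)/(0.347 − j0.535)

Z_L ≈ 35.4 + j132 Ω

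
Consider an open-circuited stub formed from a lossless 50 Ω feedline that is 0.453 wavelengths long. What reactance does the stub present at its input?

X_in ≈ 164 Ω (inductive)

βl = 2π × 0.453 = 163°
tan(βl) = -0.304
For an open-circuited stub, Z_in = −jZ_0·cot(βl) = −jZ_0/tan(βl)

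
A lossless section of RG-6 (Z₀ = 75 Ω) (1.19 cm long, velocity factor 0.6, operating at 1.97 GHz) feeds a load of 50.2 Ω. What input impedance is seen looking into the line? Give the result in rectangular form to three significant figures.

λ = v/f = 0.6·c / 1.97 GHz = 0.0914 m
βl = 2π·l/λ = 2π × 0.13 = 46.9°
tan(βl) = tan(46.9°) = 1.07
Z_in = Z_0·(Z_L + jZ_0·tanβl)/(Z_0 + jZ_L·tanβl)
     = 75·(50.2 + j80.1)/(75 + j53.6)

Z_in ≈ 71.1 + j29.3 Ω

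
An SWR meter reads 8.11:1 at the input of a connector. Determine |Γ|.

|Γ| ≈ 0.78

|Γ| = (S − 1)/(S + 1) = (8.11 − 1)/(8.11 + 1) = 7.11/9.11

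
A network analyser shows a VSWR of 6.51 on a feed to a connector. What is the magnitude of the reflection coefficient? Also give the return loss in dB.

|Γ| = (S − 1)/(S + 1) = (6.51 − 1)/(6.51 + 1) = 5.51/7.51
RL = −20·log₁₀|Γ| = −20·log₁₀(0.734)

|Γ| ≈ 0.734; return loss ≈ 2.69 dB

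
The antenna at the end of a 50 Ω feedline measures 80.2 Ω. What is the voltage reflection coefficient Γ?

Γ = (Z_L − Z_0)/(Z_L + Z_0) = (80.2 − 50)/(80.2 + 50) = 30.2/130.2

Γ = 0.232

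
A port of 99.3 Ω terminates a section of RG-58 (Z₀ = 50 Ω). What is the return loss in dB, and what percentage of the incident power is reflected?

RL ≈ 9.62 dB; 10.9% of incident power reflected

Γ = (99.3 − 50)/(99.3 + 50) = 0.33
RL = −20·log₁₀(0.33) = 9.62 dB
P_refl/P_inc = |Γ|² = 0.109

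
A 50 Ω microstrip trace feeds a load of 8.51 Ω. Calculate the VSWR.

Γ = (8.51 − 50)/(8.51 + 50) = -0.709
VSWR = (1 + 0.709)/(1 − 0.709)

VSWR ≈ 5.88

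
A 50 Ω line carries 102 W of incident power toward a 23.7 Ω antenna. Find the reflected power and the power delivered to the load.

Γ = (23.7 − 50)/(23.7 + 50) = -0.357
|Γ|² = 0.127
P_refl = |Γ|²·P_inc = 13 W, P_del = (1 − |Γ|²)·P_inc = 89 W

P_reflected ≈ 13 W; P_delivered ≈ 89 W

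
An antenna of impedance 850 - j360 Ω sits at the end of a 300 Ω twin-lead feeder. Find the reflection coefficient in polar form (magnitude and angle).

Γ ≈ 0.545 ∠ -15.8°

Γ = (Z_L − Z_0)/(Z_L + Z_0) = (550 − j360)/(1150 − j360)
|Γ| = 657/1210 = 0.545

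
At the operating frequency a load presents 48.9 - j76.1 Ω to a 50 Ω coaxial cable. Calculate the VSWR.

VSWR ≈ 4.13

Γ = (Z_L − Z_0)/(Z_L + Z_0) = (-1.1 − j76.1)/(98.9 − j76.1)
|Γ| = 76.1/125 = 0.61
VSWR = (1 + |Γ|)/(1 − |Γ|) = 1.61/0.39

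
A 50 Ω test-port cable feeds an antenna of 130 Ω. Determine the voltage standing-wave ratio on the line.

For a purely resistive load, VSWR = R_L/Z_0 or Z_0/R_L (whichever > 1) = 130/50

VSWR ≈ 2.6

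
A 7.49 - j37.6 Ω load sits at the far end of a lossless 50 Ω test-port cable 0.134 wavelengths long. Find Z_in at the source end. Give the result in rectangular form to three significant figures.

Z_in ≈ 4.93 + j9.54 Ω

βl = 2π × 0.134 = 48.2°
tan(βl) = tan(48.2°) = 1.12
Z_in = Z_0·(Z_L + jZ_0·tanβl)/(Z_0 + jZ_L·tanβl)
     = 50·(7.49 + j18.4)/(92.1 + j8.39)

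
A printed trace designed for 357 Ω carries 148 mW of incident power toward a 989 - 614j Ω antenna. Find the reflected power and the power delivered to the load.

|Γ| = |(632 − j614)/(1346 − j614)| = 0.596
|Γ|² = 0.355
P_refl = |Γ|²·P_inc = 52.5 mW, P_del = (1 − |Γ|²)·P_inc = 95.5 mW

P_reflected ≈ 52.5 mW; P_delivered ≈ 95.5 mW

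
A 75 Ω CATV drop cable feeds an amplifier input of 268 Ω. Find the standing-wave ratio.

VSWR ≈ 3.57

For a purely resistive load, VSWR = R_L/Z_0 or Z_0/R_L (whichever > 1) = 268/75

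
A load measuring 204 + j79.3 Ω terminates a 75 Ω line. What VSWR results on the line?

Γ = (Z_L − Z_0)/(Z_L + Z_0) = (129 + j79.3)/(279 + j79.3)
|Γ| = 151/290 = 0.522
VSWR = (1 + |Γ|)/(1 − |Γ|) = 1.52/0.478

VSWR ≈ 3.18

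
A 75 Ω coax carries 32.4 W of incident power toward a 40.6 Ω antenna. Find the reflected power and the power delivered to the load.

P_reflected ≈ 2.87 W; P_delivered ≈ 29.5 W

Γ = (40.6 − 75)/(40.6 + 75) = -0.298
|Γ|² = 0.0886
P_refl = |Γ|²·P_inc = 2.87 W, P_del = (1 − |Γ|²)·P_inc = 29.5 W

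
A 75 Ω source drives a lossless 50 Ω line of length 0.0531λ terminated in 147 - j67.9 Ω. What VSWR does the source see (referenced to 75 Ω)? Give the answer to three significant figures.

βl = 2π × 0.0531 = 19.1°
tan(βl) = 0.347
Z_in = Z_0·(Z_L + jZ_0·tanβl)/(Z_0 + jZ_L·tanβl) = 51.4 − j70 Ω
Γ_s = (Z_in − Z_s)/(Z_in + Z_s) = (-23.6 − j70)/(126 − j70), |Γ_s| = 0.511
VSWR = (1 + |Γ_s|)/(1 − |Γ_s|)

VSWR ≈ 3.09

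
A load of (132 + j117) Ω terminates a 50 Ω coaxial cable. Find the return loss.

Γ = (82 + j117)/(182 + j117), |Γ| = 0.66
RL = −20·log₁₀|Γ| = −20·log₁₀(0.66)

RL ≈ 3.6 dB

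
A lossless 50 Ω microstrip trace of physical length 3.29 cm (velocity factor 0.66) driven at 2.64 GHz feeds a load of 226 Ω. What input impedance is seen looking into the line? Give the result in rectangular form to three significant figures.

Z_in ≈ 60.3 + j90.4 Ω

λ = v/f = 0.66·c / 2.64 GHz = 0.075 m
βl = 2π·l/λ = 2π × 0.439 = 158°
tan(βl) = tan(158°) = -0.406
Z_in = Z_0·(Z_L + jZ_0·tanβl)/(Z_0 + jZ_L·tanβl)
     = 50·(226 − j20.3)/(50 − j91.7)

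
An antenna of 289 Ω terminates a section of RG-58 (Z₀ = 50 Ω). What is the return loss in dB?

Γ = (289 − 50)/(289 + 50) = 0.705
RL = −20·log₁₀|Γ| = −20·log₁₀(0.705)

RL ≈ 3.04 dB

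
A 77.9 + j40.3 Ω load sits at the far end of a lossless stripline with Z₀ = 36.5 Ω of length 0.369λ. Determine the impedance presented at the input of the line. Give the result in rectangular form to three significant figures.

Z_in ≈ 16.7 + j18 Ω

βl = 2π × 0.369 = 133°
tan(βl) = tan(133°) = -1.08
Z_in = Z_0·(Z_L + jZ_0·tanβl)/(Z_0 + jZ_L·tanβl)
     = 36.5·(77.9 + j0.939)/(80 − j84)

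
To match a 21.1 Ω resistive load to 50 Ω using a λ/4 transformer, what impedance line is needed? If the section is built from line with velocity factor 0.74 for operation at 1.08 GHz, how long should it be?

Z_qwt = √(Z_0·R_L) = √(50 × 21.1) = √1055
λ = 0.74·c/f = 0.206 m, so l = λ/4 = 0.0514 m

Z_qwt ≈ 32.5 Ω; length ≈ 5.14 cm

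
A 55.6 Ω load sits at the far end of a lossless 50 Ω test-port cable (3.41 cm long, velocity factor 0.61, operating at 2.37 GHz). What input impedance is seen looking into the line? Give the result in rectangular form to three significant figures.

Z_in ≈ 54 + j3.84 Ω

λ = v/f = 0.61·c / 2.37 GHz = 0.0772 m
βl = 2π·l/λ = 2π × 0.442 = 159°
tan(βl) = tan(159°) = -0.384
Z_in = Z_0·(Z_L + jZ_0·tanβl)/(Z_0 + jZ_L·tanβl)
     = 50·(55.6 − j19.2)/(50 − j21.4)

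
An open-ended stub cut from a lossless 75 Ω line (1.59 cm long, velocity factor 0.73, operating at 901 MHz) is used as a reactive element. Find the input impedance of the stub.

Z_in ≈ −j172 Ω

λ = v/f = 0.73·c / 901 MHz = 0.243 m
βl = 2π·l/λ = 2π × 0.0654 = 23.5°
tan(βl) = 0.436
For an open-ended stub, Z_in = −jZ_0·cot(βl) = −jZ_0/tan(βl)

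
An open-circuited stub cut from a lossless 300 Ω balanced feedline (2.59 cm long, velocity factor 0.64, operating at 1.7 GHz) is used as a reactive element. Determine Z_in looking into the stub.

λ = v/f = 0.64·c / 1.7 GHz = 0.113 m
βl = 2π·l/λ = 2π × 0.229 = 82.6°
tan(βl) = 7.65
For an open-circuited stub, Z_in = −jZ_0·cot(βl) = −jZ_0/tan(βl)

Z_in ≈ −j39.2 Ω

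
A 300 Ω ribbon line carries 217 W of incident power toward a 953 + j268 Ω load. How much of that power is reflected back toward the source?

|Γ| = |(653 + j268)/(1253 + j268)| = 0.551
|Γ|² = 0.303
P_refl = |Γ|²·P_inc = 65.9 W, P_del = (1 − |Γ|²)·P_inc = 151 W

P_reflected ≈ 65.9 W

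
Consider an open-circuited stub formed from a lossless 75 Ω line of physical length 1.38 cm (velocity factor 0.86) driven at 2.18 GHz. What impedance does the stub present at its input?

Z_in ≈ −j83.4 Ω

λ = v/f = 0.86·c / 2.18 GHz = 0.118 m
βl = 2π·l/λ = 2π × 0.117 = 42°
tan(βl) = 0.9
For an open-circuited stub, Z_in = −jZ_0·cot(βl) = −jZ_0/tan(βl)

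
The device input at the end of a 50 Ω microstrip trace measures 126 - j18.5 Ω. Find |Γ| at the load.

Γ = (Z_L − Z_0)/(Z_L + Z_0) = (76 − j18.5)/(176 − j18.5)
|Γ| = 78.2/177

|Γ| ≈ 0.442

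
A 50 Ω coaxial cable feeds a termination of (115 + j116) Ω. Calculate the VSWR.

Γ = (Z_L − Z_0)/(Z_L + Z_0) = (65 + j116)/(165 + j116)
|Γ| = 133/202 = 0.659
VSWR = (1 + |Γ|)/(1 − |Γ|) = 1.66/0.341

VSWR ≈ 4.87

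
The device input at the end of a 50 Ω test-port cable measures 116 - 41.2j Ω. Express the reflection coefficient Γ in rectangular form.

Γ ≈ 0.433 − j0.141

Γ = (Z_L − Z_0)/(Z_L + Z_0) = (66 − j41.2)/(166 − j41.2)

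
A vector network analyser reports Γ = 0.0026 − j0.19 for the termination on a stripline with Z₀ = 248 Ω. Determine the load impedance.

Z_L = Z_0·(1 + Γ)/(1 − Γ) = 248·(1 − j0.19)/(0.997 + j0.19)

Z_L ≈ 232 − j91.4 Ω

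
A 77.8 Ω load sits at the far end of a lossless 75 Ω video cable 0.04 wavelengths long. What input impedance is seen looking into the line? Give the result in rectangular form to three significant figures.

Z_in ≈ 77.4 − j1.37 Ω

βl = 2π × 0.04 = 14.4°
tan(βl) = tan(14.4°) = 0.257
Z_in = Z_0·(Z_L + jZ_0·tanβl)/(Z_0 + jZ_L·tanβl)
     = 75·(77.8 + j19.3)/(75 + j20)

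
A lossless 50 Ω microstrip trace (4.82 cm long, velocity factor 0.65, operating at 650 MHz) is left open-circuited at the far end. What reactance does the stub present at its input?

λ = v/f = 0.65·c / 650 MHz = 0.3 m
βl = 2π·l/λ = 2π × 0.161 = 57.8°
tan(βl) = 1.59
For an open-circuited stub, Z_in = −jZ_0·cot(βl) = −jZ_0/tan(βl)

X_in ≈ -31.4 Ω (capacitive)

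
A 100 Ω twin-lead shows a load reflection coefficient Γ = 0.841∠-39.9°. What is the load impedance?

Z_L = Z_0·(1 + Γ)/(1 − Γ) = 100·(1.65 − j0.539)/(0.355 + j0.539)

Z_L ≈ 70.2 − j259 Ω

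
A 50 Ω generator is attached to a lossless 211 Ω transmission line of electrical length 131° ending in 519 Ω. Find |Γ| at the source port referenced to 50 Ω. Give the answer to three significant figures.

|Γ| ≈ 0.699

tan(βl) = -1.15
Z_in = Z_0·(Z_L + jZ_0·tanβl)/(Z_0 + jZ_L·tanβl) = 134 + j136 Ω
Γ_s = (Z_in − Z_s)/(Z_in + Z_s) = (83.9 + j136)/(184 + j136), |Γ_s| = 0.699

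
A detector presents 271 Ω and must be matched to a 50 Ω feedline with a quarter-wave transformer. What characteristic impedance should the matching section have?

Z_qwt = √(Z_0·R_L) = √(50 × 271) = √13550

Z_qwt ≈ 116 Ω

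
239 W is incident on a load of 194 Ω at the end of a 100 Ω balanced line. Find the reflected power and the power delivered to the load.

P_reflected ≈ 24.4 W; P_delivered ≈ 215 W

Γ = (194 − 100)/(194 + 100) = 0.32
|Γ|² = 0.102
P_refl = |Γ|²·P_inc = 24.4 W, P_del = (1 − |Γ|²)·P_inc = 215 W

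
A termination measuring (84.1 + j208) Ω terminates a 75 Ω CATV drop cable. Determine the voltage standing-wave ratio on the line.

Γ = (Z_L − Z_0)/(Z_L + Z_0) = (9.1 + j208)/(159.1 + j208)
|Γ| = 208/262 = 0.795
VSWR = (1 + |Γ|)/(1 − |Γ|) = 1.8/0.205

VSWR ≈ 8.76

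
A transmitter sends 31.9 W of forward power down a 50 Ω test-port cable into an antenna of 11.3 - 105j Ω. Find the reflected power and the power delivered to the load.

P_reflected ≈ 27 W; P_delivered ≈ 4.88 W

|Γ| = |(-38.7 − j105)/(61.3 − j105)| = 0.92
|Γ|² = 0.847
P_refl = |Γ|²·P_inc = 27 W, P_del = (1 − |Γ|²)·P_inc = 4.88 W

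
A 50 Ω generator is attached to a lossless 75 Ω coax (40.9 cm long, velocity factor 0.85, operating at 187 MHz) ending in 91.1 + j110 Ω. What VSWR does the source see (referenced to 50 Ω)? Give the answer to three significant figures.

VSWR ≈ 2.39

λ = v/f = 0.85·c / 187 MHz = 1.36 m
βl = 2π·l/λ = 2π × 0.3 = 108°
tan(βl) = -3.08
Z_in = Z_0·(Z_L + jZ_0·tanβl)/(Z_0 + jZ_L·tanβl) = 21.5 − j7.37 Ω
Γ_s = (Z_in − Z_s)/(Z_in + Z_s) = (-28.5 − j7.37)/(71.5 − j7.37), |Γ_s| = 0.41
VSWR = (1 + |Γ_s|)/(1 − |Γ_s|)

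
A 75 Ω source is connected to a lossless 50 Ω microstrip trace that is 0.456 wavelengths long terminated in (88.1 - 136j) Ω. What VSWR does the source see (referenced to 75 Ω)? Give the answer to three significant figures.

βl = 2π × 0.456 = 164°
tan(βl) = -0.284
Z_in = Z_0·(Z_L + jZ_0·tanβl)/(Z_0 + jZ_L·tanβl) = 315 + j32.3 Ω
Γ_s = (Z_in − Z_s)/(Z_in + Z_s) = (240 + j32.3)/(390 + j32.3), |Γ_s| = 0.619
VSWR = (1 + |Γ_s|)/(1 − |Γ_s|)

VSWR ≈ 4.25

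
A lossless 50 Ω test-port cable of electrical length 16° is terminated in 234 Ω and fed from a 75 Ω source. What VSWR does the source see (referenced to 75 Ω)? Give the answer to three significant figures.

tan(βl) = 0.287
Z_in = Z_0·(Z_L + jZ_0·tanβl)/(Z_0 + jZ_L·tanβl) = 90.4 − j107 Ω
Γ_s = (Z_in − Z_s)/(Z_in + Z_s) = (15.4 − j107)/(165 − j107), |Γ_s| = 0.549
VSWR = (1 + |Γ_s|)/(1 − |Γ_s|)

VSWR ≈ 3.43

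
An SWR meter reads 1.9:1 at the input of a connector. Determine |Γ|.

|Γ| = (S − 1)/(S + 1) = (1.9 − 1)/(1.9 + 1) = 0.9/2.9

|Γ| ≈ 0.31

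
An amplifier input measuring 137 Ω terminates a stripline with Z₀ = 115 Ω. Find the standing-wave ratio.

VSWR ≈ 1.19

Γ = (137 − 115)/(137 + 115) = 0.0873
VSWR = (1 + 0.0873)/(1 − 0.0873)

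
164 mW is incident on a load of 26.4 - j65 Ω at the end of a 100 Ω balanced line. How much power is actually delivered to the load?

P_delivered ≈ 85.7 mW

|Γ| = |(-73.6 − j65)/(126.4 − j65)| = 0.691
|Γ|² = 0.477
P_refl = |Γ|²·P_inc = 78.3 mW, P_del = (1 − |Γ|²)·P_inc = 85.7 mW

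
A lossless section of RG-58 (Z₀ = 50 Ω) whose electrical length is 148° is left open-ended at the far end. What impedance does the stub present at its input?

tan(βl) = -0.625
For an open-ended stub, Z_in = −jZ_0·cot(βl) = −jZ_0/tan(βl)

Z_in ≈ +j80 Ω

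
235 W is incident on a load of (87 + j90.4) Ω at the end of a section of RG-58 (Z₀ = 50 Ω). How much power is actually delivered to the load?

|Γ| = |(37 + j90.4)/(137 + j90.4)| = 0.595
|Γ|² = 0.354
P_refl = |Γ|²·P_inc = 83.2 W, P_del = (1 − |Γ|²)·P_inc = 152 W

P_delivered ≈ 152 W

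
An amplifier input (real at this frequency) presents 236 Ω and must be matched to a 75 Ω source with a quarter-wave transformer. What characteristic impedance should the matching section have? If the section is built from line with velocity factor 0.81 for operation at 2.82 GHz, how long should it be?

Z_qwt ≈ 133 Ω; length ≈ 2.15 cm

Z_qwt = √(Z_0·R_L) = √(75 × 236) = √17700
λ = 0.81·c/f = 0.0862 m, so l = λ/4 = 0.0215 m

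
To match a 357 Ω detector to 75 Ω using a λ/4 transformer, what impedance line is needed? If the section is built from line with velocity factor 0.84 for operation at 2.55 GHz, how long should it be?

Z_qwt = √(Z_0·R_L) = √(75 × 357) = √26780
λ = 0.84·c/f = 0.0988 m, so l = λ/4 = 0.0247 m

Z_qwt ≈ 164 Ω; length ≈ 2.47 cm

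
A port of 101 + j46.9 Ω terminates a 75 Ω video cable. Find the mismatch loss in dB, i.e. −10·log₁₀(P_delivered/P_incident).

mismatch loss ≈ 0.394 dB

Γ = (26 + j46.9)/(176 + j46.9), |Γ| = 0.294
|Γ|² = 0.0867, so P_del/P_inc = 1 − |Γ|² = 0.913
ML = −10·log₁₀(1 − |Γ|²)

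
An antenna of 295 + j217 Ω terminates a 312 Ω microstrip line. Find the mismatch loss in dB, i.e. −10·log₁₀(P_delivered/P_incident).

mismatch loss ≈ 0.526 dB

Γ = (-17 + j217)/(607 + j217), |Γ| = 0.338
|Γ|² = 0.114, so P_del/P_inc = 1 − |Γ|² = 0.886
ML = −10·log₁₀(1 − |Γ|²)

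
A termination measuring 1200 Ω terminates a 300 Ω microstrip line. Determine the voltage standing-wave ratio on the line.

Γ = (1200 − 300)/(1200 + 300) = 0.6
VSWR = (1 + 0.6)/(1 − 0.6)

VSWR ≈ 4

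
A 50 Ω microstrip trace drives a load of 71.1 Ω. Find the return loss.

RL ≈ 15.2 dB

Γ = (71.1 − 50)/(71.1 + 50) = 0.174
RL = −20·log₁₀|Γ| = −20·log₁₀(0.174)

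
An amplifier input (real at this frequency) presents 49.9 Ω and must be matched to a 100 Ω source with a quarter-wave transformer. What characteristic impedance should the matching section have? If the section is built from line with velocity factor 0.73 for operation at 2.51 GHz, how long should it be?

Z_qwt = √(Z_0·R_L) = √(100 × 49.9) = √4990
λ = 0.73·c/f = 0.0873 m, so l = λ/4 = 0.0218 m

Z_qwt ≈ 70.6 Ω; length ≈ 2.18 cm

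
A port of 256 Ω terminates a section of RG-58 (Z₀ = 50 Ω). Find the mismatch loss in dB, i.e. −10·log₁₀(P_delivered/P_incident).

mismatch loss ≈ 2.62 dB

Γ = (256 − 50)/(256 + 50) = 0.673
|Γ|² = 0.453, so P_del/P_inc = 1 − |Γ|² = 0.547
ML = −10·log₁₀(1 − |Γ|²)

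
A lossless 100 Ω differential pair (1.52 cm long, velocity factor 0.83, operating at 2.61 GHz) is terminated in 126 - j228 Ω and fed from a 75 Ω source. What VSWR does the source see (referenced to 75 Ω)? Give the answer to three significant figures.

VSWR ≈ 4.71

λ = v/f = 0.83·c / 2.61 GHz = 0.0954 m
βl = 2π·l/λ = 2π × 0.159 = 57.4°
tan(βl) = 1.56
Z_in = Z_0·(Z_L + jZ_0·tanβl)/(Z_0 + jZ_L·tanβl) = 17.6 − j23.3 Ω
Γ_s = (Z_in − Z_s)/(Z_in + Z_s) = (-57.4 − j23.3)/(92.6 − j23.3), |Γ_s| = 0.649
VSWR = (1 + |Γ_s|)/(1 − |Γ_s|)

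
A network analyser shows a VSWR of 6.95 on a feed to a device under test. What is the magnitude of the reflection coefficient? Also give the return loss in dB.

|Γ| ≈ 0.748; return loss ≈ 2.52 dB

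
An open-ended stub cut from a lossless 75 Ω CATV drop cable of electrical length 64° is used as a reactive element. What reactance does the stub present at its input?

X_in ≈ -36.6 Ω (capacitive)

tan(βl) = 2.05
For an open-ended stub, Z_in = −jZ_0·cot(βl) = −jZ_0/tan(βl)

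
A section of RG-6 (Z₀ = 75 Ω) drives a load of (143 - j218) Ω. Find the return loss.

RL ≈ 2.61 dB

Γ = (68 − j218)/(218 − j218), |Γ| = 0.741
RL = −20·log₁₀|Γ| = −20·log₁₀(0.741)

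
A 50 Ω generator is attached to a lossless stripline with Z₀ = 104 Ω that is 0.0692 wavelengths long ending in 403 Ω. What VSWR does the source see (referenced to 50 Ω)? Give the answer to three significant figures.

VSWR ≈ 7.02

βl = 2π × 0.0692 = 24.9°
tan(βl) = 0.464
Z_in = Z_0·(Z_L + jZ_0·tanβl)/(Z_0 + jZ_L·tanβl) = 116 − j160 Ω
Γ_s = (Z_in − Z_s)/(Z_in + Z_s) = (65.6 − j160)/(166 − j160), |Γ_s| = 0.75
VSWR = (1 + |Γ_s|)/(1 − |Γ_s|)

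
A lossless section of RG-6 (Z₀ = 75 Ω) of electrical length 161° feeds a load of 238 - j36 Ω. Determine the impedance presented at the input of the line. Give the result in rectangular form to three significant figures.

tan(βl) = tan(161°) = -0.344
Z_in = Z_0·(Z_L + jZ_0·tanβl)/(Z_0 + jZ_L·tanβl)
     = 75·(238 − j61.8)/(62.6 − j81.9)

Z_in ≈ 141 + j110 Ω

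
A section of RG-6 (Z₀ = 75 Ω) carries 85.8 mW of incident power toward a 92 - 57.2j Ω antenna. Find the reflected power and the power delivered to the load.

|Γ| = |(17 − j57.2)/(167 − j57.2)| = 0.338
|Γ|² = 0.114
P_refl = |Γ|²·P_inc = 9.8 mW, P_del = (1 − |Γ|²)·P_inc = 76 mW

P_reflected ≈ 9.8 mW; P_delivered ≈ 76 mW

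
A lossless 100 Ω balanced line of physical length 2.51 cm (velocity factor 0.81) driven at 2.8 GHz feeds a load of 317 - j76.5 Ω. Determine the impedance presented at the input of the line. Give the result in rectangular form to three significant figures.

λ = v/f = 0.81·c / 2.8 GHz = 0.0868 m
βl = 2π·l/λ = 2π × 0.289 = 104°
tan(βl) = tan(104°) = -3.98
Z_in = Z_0·(Z_L + jZ_0·tanβl)/(Z_0 + jZ_L·tanβl)
     = 100·(317 − j474)/(-204 − j1260)

Z_in ≈ 32.7 + j30.4 Ω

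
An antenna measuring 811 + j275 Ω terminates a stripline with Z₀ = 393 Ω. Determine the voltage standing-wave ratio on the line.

Γ = (Z_L − Z_0)/(Z_L + Z_0) = (418 + j275)/(1204 + j275)
|Γ| = 500/1240 = 0.405
VSWR = (1 + |Γ|)/(1 − |Γ|) = 1.41/0.595

VSWR ≈ 2.36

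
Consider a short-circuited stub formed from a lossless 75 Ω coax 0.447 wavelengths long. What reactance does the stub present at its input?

βl = 2π × 0.447 = 161°
tan(βl) = -0.346
For a short-circuited stub, Z_in = jZ_0·tan(βl)

X_in ≈ -25.9 Ω (capacitive)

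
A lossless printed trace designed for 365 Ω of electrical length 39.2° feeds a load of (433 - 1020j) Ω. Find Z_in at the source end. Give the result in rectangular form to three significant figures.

tan(βl) = tan(39.2°) = 0.816
Z_in = Z_0·(Z_L + jZ_0·tanβl)/(Z_0 + jZ_L·tanβl)
     = 365·(433 − j722)/(1200 + j353)

Z_in ≈ 61.7 − j238 Ω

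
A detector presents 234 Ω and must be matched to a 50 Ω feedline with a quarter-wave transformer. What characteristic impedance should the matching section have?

Z_qwt ≈ 108 Ω

Z_qwt = √(Z_0·R_L) = √(50 × 234) = √11700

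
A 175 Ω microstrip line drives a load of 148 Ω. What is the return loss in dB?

RL ≈ 21.6 dB

Γ = (148 − 175)/(148 + 175) = -0.0836
RL = −20·log₁₀|Γ| = −20·log₁₀(0.0836)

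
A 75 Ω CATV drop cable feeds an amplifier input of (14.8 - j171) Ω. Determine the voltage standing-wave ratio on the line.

Γ = (Z_L − Z_0)/(Z_L + Z_0) = (-60.2 − j171)/(89.8 − j171)
|Γ| = 181/193 = 0.939
VSWR = (1 + |Γ|)/(1 − |Γ|) = 1.94/0.0614

VSWR ≈ 31.6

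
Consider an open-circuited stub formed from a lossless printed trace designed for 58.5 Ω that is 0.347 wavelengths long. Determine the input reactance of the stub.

βl = 2π × 0.347 = 125°
tan(βl) = -1.43
For an open-circuited stub, Z_in = −jZ_0·cot(βl) = −jZ_0/tan(βl)

X_in ≈ 40.8 Ω (inductive)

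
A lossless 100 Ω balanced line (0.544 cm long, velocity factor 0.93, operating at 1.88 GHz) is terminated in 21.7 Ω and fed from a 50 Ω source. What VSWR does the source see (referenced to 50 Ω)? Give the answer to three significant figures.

VSWR ≈ 2.71

λ = v/f = 0.93·c / 1.88 GHz = 0.148 m
βl = 2π·l/λ = 2π × 0.0367 = 13.2°
tan(βl) = 0.234
Z_in = Z_0·(Z_L + jZ_0·tanβl)/(Z_0 + jZ_L·tanβl) = 22.8 + j22.3 Ω
Γ_s = (Z_in − Z_s)/(Z_in + Z_s) = (-27.2 + j22.3)/(72.8 + j22.3), |Γ_s| = 0.461
VSWR = (1 + |Γ_s|)/(1 − |Γ_s|)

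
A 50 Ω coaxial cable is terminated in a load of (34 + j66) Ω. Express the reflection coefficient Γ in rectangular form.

Γ ≈ 0.264 + j0.578

Γ = (Z_L − Z_0)/(Z_L + Z_0) = (-16 + j66)/(84 + j66)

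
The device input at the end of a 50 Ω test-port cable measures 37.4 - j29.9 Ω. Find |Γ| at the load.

|Γ| ≈ 0.351

Γ = (Z_L − Z_0)/(Z_L + Z_0) = (-12.6 − j29.9)/(87.4 − j29.9)
|Γ| = 32.4/92.4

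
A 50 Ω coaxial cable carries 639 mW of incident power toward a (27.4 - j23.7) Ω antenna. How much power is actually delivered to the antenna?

P_delivered ≈ 534 mW

|Γ| = |(-22.6 − j23.7)/(77.4 − j23.7)| = 0.405
|Γ|² = 0.164
P_refl = |Γ|²·P_inc = 105 mW, P_del = (1 − |Γ|²)·P_inc = 534 mW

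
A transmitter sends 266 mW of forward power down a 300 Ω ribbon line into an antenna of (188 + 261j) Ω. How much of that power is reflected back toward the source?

|Γ| = |(-112 + j261)/(488 + j261)| = 0.513
|Γ|² = 0.263
P_refl = |Γ|²·P_inc = 70.1 mW, P_del = (1 − |Γ|²)·P_inc = 196 mW

P_reflected ≈ 70.1 mW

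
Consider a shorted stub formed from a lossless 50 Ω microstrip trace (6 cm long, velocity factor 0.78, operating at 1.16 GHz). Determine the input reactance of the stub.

λ = v/f = 0.78·c / 1.16 GHz = 0.202 m
βl = 2π·l/λ = 2π × 0.297 = 107°
tan(βl) = -3.26
For a shorted stub, Z_in = jZ_0·tan(βl)

X_in ≈ -163 Ω (capacitive)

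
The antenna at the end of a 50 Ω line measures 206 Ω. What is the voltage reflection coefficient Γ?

Γ = (Z_L − Z_0)/(Z_L + Z_0) = (206 − 50)/(206 + 50) = 156/256

Γ = 0.609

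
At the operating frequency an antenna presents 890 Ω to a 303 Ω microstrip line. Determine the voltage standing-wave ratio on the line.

VSWR ≈ 2.94

Γ = (890 − 303)/(890 + 303) = 0.492
VSWR = (1 + 0.492)/(1 − 0.492)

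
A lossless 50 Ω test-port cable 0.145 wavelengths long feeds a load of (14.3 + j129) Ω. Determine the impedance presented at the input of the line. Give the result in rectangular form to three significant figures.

Z_in ≈ 6.86 − j82.1 Ω

βl = 2π × 0.145 = 52.2°
tan(βl) = tan(52.2°) = 1.29
Z_in = Z_0·(Z_L + jZ_0·tanβl)/(Z_0 + jZ_L·tanβl)
     = 50·(14.3 + j193)/(-116 + j18.4)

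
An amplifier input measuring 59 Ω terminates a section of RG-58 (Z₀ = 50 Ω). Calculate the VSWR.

VSWR ≈ 1.18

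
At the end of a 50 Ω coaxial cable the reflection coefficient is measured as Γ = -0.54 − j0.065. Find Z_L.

Z_L ≈ 14.8 − j2.74 Ω

Z_L = Z_0·(1 + Γ)/(1 − Γ) = 50·(0.46 − j0.065)/(1.54 + j0.065)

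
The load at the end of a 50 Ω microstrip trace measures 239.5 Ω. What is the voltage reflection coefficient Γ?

Γ = 0.655

Γ = (Z_L − Z_0)/(Z_L + Z_0) = (239.5 − 50)/(239.5 + 50) = 189.5/289.5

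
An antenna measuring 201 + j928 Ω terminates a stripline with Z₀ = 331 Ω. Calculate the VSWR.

VSWR ≈ 15.1

Γ = (Z_L − Z_0)/(Z_L + Z_0) = (-130 + j928)/(532 + j928)
|Γ| = 937/1070 = 0.876
VSWR = (1 + |Γ|)/(1 − |Γ|) = 1.88/0.124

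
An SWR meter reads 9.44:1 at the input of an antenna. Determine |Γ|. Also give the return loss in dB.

|Γ| = (S − 1)/(S + 1) = (9.44 − 1)/(9.44 + 1) = 8.44/10.4
RL = −20·log₁₀|Γ| = −20·log₁₀(0.808)

|Γ| ≈ 0.808; return loss ≈ 1.85 dB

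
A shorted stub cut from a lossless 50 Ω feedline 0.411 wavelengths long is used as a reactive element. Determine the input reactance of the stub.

βl = 2π × 0.411 = 148°
tan(βl) = -0.626
For a shorted stub, Z_in = jZ_0·tan(βl)

X_in ≈ -31.3 Ω (capacitive)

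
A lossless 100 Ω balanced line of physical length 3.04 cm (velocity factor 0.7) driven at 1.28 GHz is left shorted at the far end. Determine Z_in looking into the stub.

Z_in ≈ +j232 Ω

λ = v/f = 0.7·c / 1.28 GHz = 0.164 m
βl = 2π·l/λ = 2π × 0.185 = 66.7°
tan(βl) = 2.32
For a shorted stub, Z_in = jZ_0·tan(βl)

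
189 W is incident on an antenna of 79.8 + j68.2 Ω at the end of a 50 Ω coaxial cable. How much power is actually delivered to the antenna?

|Γ| = |(29.8 + j68.2)/(129.8 + j68.2)| = 0.508
|Γ|² = 0.258
P_refl = |Γ|²·P_inc = 48.7 W, P_del = (1 − |Γ|²)·P_inc = 140 W

P_delivered ≈ 140 W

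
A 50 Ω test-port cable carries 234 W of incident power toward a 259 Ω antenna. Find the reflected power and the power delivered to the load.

P_reflected ≈ 107 W; P_delivered ≈ 127 W

Γ = (259 − 50)/(259 + 50) = 0.676
|Γ|² = 0.457
P_refl = |Γ|²·P_inc = 107 W, P_del = (1 − |Γ|²)·P_inc = 127 W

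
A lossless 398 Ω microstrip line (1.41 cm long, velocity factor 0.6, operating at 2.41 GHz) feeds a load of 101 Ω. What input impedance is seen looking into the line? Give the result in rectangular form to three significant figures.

λ = v/f = 0.6·c / 2.41 GHz = 0.0747 m
βl = 2π·l/λ = 2π × 0.189 = 68°
tan(βl) = tan(68°) = 2.47
Z_in = Z_0·(Z_L + jZ_0·tanβl)/(Z_0 + jZ_L·tanβl)
     = 398·(101 + j983)/(398 + j250)

Z_in ≈ 515 + j660 Ω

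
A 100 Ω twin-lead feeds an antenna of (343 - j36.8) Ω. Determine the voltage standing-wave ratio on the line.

VSWR ≈ 3.47

Γ = (Z_L − Z_0)/(Z_L + Z_0) = (243 − j36.8)/(443 − j36.8)
|Γ| = 246/445 = 0.553
VSWR = (1 + |Γ|)/(1 − |Γ|) = 1.55/0.447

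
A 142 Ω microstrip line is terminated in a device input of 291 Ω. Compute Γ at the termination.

Γ = 0.344

Γ = (Z_L − Z_0)/(Z_L + Z_0) = (291 − 142)/(291 + 142) = 149/433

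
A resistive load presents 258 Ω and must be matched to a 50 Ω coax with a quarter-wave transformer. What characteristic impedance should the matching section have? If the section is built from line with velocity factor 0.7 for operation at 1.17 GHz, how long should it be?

Z_qwt ≈ 114 Ω; length ≈ 4.49 cm

Z_qwt = √(Z_0·R_L) = √(50 × 258) = √12900
λ = 0.7·c/f = 0.179 m, so l = λ/4 = 0.0449 m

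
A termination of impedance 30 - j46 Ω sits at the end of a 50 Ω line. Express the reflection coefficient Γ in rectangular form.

Γ ≈ 0.0606 − j0.54

Γ = (Z_L − Z_0)/(Z_L + Z_0) = (-20 − j46)/(80 − j46)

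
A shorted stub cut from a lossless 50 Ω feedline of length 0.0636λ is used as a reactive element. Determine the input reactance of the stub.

X_in ≈ 21.1 Ω (inductive)

βl = 2π × 0.0636 = 22.9°
tan(βl) = 0.422
For a shorted stub, Z_in = jZ_0·tan(βl)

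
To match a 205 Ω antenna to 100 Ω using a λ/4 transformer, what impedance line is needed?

Z_qwt = √(Z_0·R_L) = √(100 × 205) = √20500

Z_qwt ≈ 143 Ω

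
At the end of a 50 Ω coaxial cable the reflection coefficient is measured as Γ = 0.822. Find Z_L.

Z_L ≈ 512 Ω

Z_L = Z_0·(1 + Γ)/(1 − Γ) = 50·(1.82)/(0.178)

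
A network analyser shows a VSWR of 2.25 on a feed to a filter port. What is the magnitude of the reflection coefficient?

|Γ| = (S − 1)/(S + 1) = (2.25 − 1)/(2.25 + 1) = 1.25/3.25

|Γ| ≈ 0.385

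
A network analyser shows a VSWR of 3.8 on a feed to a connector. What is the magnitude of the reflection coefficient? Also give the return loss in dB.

|Γ| ≈ 0.583; return loss ≈ 4.68 dB

|Γ| = (S − 1)/(S + 1) = (3.8 − 1)/(3.8 + 1) = 2.8/4.8
RL = −20·log₁₀|Γ| = −20·log₁₀(0.583)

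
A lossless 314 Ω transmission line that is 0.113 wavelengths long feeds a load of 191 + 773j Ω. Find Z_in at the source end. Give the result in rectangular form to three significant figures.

Z_in ≈ 219 − j832 Ω

βl = 2π × 0.113 = 40.7°
tan(βl) = tan(40.7°) = 0.86
Z_in = Z_0·(Z_L + jZ_0·tanβl)/(Z_0 + jZ_L·tanβl)
     = 314·(191 + j1040)/(-350 + j164)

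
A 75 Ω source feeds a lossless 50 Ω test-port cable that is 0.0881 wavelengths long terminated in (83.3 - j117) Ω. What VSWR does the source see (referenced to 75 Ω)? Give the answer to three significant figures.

βl = 2π × 0.0881 = 31.7°
tan(βl) = 0.618
Z_in = Z_0·(Z_L + jZ_0·tanβl)/(Z_0 + jZ_L·tanβl) = 16.3 − j42.1 Ω
Γ_s = (Z_in − Z_s)/(Z_in + Z_s) = (-58.7 − j42.1)/(91.3 − j42.1), |Γ_s| = 0.718
VSWR = (1 + |Γ_s|)/(1 − |Γ_s|)

VSWR ≈ 6.09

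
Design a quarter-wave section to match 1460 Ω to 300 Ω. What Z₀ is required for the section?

Z_qwt ≈ 662 Ω

Z_qwt = √(Z_0·R_L) = √(300 × 1460) = √438000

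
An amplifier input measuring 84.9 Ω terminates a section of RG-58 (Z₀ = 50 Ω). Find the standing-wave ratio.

Γ = (84.9 − 50)/(84.9 + 50) = 0.259
VSWR = (1 + 0.259)/(1 − 0.259)

VSWR ≈ 1.7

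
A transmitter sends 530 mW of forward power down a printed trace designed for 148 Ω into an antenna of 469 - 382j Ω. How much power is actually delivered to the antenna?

|Γ| = |(321 − j382)/(617 − j382)| = 0.688
|Γ|² = 0.473
P_refl = |Γ|²·P_inc = 251 mW, P_del = (1 − |Γ|²)·P_inc = 279 mW

P_delivered ≈ 279 mW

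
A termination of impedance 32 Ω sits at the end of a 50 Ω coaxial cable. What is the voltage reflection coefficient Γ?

Γ = -0.22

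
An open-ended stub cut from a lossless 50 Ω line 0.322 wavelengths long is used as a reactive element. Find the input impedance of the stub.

βl = 2π × 0.322 = 116°
tan(βl) = -2.06
For an open-ended stub, Z_in = −jZ_0·cot(βl) = −jZ_0/tan(βl)

Z_in ≈ +j24.3 Ω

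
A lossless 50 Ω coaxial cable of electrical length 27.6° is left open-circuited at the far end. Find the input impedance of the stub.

Z_in ≈ −j95.6 Ω

tan(βl) = 0.523
For an open-circuited stub, Z_in = −jZ_0·cot(βl) = −jZ_0/tan(βl)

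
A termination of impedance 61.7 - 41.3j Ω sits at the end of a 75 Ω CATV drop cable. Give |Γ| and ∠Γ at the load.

Γ = (Z_L − Z_0)/(Z_L + Z_0) = (-13.3 − j41.3)/(136.7 − j41.3)
|Γ| = 43.4/143 = 0.304

Γ ≈ 0.304 ∠ -91°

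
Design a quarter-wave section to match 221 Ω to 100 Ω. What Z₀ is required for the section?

Z_qwt ≈ 149 Ω

Z_qwt = √(Z_0·R_L) = √(100 × 221) = √22100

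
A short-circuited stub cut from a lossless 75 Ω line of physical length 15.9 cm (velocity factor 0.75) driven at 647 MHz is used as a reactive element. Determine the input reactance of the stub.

λ = v/f = 0.75·c / 647 MHz = 0.348 m
βl = 2π·l/λ = 2π × 0.457 = 165°
tan(βl) = -0.276
For a short-circuited stub, Z_in = jZ_0·tan(βl)

X_in ≈ -20.7 Ω (capacitive)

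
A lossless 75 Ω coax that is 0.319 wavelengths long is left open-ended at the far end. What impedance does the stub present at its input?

Z_in ≈ +j34.7 Ω

βl = 2π × 0.319 = 115°
tan(βl) = -2.16
For an open-ended stub, Z_in = −jZ_0·cot(βl) = −jZ_0/tan(βl)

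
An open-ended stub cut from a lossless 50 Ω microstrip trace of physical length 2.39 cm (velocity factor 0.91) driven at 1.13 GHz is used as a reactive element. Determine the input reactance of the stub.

X_in ≈ -69.8 Ω (capacitive)

λ = v/f = 0.91·c / 1.13 GHz = 0.242 m
βl = 2π·l/λ = 2π × 0.0989 = 35.6°
tan(βl) = 0.716
For an open-ended stub, Z_in = −jZ_0·cot(βl) = −jZ_0/tan(βl)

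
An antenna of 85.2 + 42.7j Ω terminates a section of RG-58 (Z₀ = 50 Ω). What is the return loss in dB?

RL ≈ 8.17 dB

Γ = (35.2 + j42.7)/(135.2 + j42.7), |Γ| = 0.39
RL = −20·log₁₀|Γ| = −20·log₁₀(0.39)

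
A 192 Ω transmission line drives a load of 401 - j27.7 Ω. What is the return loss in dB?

RL ≈ 8.99 dB

Γ = (209 − j27.7)/(593 − j27.7), |Γ| = 0.355
RL = −20·log₁₀|Γ| = −20·log₁₀(0.355)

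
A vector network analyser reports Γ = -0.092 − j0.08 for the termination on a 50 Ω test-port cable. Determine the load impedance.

Z_L = Z_0·(1 + Γ)/(1 − Γ) = 50·(0.908 − j0.08)/(1.09 + j0.08)

Z_L ≈ 41.1 − j6.67 Ω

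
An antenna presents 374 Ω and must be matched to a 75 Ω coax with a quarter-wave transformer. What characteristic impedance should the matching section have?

Z_qwt = √(Z_0·R_L) = √(75 × 374) = √28050

Z_qwt ≈ 167 Ω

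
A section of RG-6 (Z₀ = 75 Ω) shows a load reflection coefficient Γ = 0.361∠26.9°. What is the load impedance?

Z_L = Z_0·(1 + Γ)/(1 − Γ) = 75·(1.32 + j0.163)/(0.678 − j0.163)

Z_L ≈ 134 + j50.4 Ω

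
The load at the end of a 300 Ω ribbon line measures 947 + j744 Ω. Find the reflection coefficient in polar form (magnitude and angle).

Γ = (Z_L − Z_0)/(Z_L + Z_0) = (647 + j744)/(1247 + j744)
|Γ| = 986/1450 = 0.679

Γ ≈ 0.679 ∠ 18.2°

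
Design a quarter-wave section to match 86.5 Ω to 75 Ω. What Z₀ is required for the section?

Z_qwt = √(Z_0·R_L) = √(75 × 86.5) = √6488

Z_qwt ≈ 80.5 Ω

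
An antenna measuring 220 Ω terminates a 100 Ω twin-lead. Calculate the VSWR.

VSWR ≈ 2.2

For a purely resistive load, VSWR = R_L/Z_0 or Z_0/R_L (whichever > 1) = 220/100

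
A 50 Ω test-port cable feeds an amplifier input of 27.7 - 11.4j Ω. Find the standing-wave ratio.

Γ = (Z_L − Z_0)/(Z_L + Z_0) = (-22.3 − j11.4)/(77.7 − j11.4)
|Γ| = 25/78.5 = 0.319
VSWR = (1 + |Γ|)/(1 − |Γ|) = 1.32/0.681

VSWR ≈ 1.94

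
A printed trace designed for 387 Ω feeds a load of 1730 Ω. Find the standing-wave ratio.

For a purely resistive load, VSWR = R_L/Z_0 or Z_0/R_L (whichever > 1) = 1730/387

VSWR ≈ 4.47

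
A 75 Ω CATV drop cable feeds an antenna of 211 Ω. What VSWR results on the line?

VSWR ≈ 2.81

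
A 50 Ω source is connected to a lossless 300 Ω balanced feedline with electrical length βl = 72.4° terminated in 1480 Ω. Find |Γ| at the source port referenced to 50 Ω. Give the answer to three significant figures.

tan(βl) = 3.15
Z_in = Z_0·(Z_L + jZ_0·tanβl)/(Z_0 + jZ_L·tanβl) = 66.7 − j90.9 Ω
Γ_s = (Z_in − Z_s)/(Z_in + Z_s) = (16.7 − j90.9)/(117 − j90.9), |Γ_s| = 0.625

|Γ| ≈ 0.625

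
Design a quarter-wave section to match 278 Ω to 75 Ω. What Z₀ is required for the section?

Z_qwt = √(Z_0·R_L) = √(75 × 278) = √20850

Z_qwt ≈ 144 Ω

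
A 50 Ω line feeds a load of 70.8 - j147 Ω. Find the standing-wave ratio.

VSWR ≈ 8.1

Γ = (Z_L − Z_0)/(Z_L + Z_0) = (20.8 − j147)/(120.8 − j147)
|Γ| = 148/190 = 0.78
VSWR = (1 + |Γ|)/(1 − |Γ|) = 1.78/0.22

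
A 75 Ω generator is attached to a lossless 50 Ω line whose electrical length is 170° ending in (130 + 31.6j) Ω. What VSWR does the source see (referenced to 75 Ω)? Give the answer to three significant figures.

VSWR ≈ 2.05

tan(βl) = -0.176
Z_in = Z_0·(Z_L + jZ_0·tanβl)/(Z_0 + jZ_L·tanβl) = 92.7 + j58.7 Ω
Γ_s = (Z_in − Z_s)/(Z_in + Z_s) = (17.7 + j58.7)/(168 + j58.7), |Γ_s| = 0.345
VSWR = (1 + |Γ_s|)/(1 − |Γ_s|)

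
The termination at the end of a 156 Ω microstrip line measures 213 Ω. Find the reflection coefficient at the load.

Γ = 0.154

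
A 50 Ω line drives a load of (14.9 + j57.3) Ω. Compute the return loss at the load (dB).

Γ = (-35.1 + j57.3)/(64.9 + j57.3), |Γ| = 0.776
RL = −20·log₁₀|Γ| = −20·log₁₀(0.776)

RL ≈ 2.2 dB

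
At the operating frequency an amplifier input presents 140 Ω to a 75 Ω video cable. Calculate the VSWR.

VSWR ≈ 1.87

Γ = (140 − 75)/(140 + 75) = 0.302
VSWR = (1 + 0.302)/(1 − 0.302)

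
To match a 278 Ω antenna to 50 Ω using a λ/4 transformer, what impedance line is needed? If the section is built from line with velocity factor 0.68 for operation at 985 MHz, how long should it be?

Z_qwt = √(Z_0·R_L) = √(50 × 278) = √13900
λ = 0.68·c/f = 0.207 m, so l = λ/4 = 0.0518 m

Z_qwt ≈ 118 Ω; length ≈ 5.18 cm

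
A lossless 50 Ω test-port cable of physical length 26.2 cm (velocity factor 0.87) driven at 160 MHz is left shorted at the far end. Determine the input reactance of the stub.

X_in ≈ 79.5 Ω (inductive)

λ = v/f = 0.87·c / 160 MHz = 1.63 m
βl = 2π·l/λ = 2π × 0.161 = 57.8°
tan(βl) = 1.59
For a shorted stub, Z_in = jZ_0·tan(βl)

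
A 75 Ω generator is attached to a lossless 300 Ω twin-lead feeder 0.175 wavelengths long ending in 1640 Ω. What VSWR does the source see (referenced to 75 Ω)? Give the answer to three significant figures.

βl = 2π × 0.175 = 63°
tan(βl) = 1.96
Z_in = Z_0·(Z_L + jZ_0·tanβl)/(Z_0 + jZ_L·tanβl) = 68.5 − j146 Ω
Γ_s = (Z_in − Z_s)/(Z_in + Z_s) = (-6.47 − j146)/(144 − j146), |Γ_s| = 0.715
VSWR = (1 + |Γ_s|)/(1 − |Γ_s|)

VSWR ≈ 6.02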